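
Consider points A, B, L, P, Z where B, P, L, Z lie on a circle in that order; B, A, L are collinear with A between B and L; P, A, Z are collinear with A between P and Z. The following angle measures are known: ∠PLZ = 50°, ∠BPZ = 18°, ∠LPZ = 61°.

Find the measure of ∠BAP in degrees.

1. ∠LZP = 69°  [△PLZ]
2. ∠LBP = 69°  [same arc PL]
3. ∠BAP = 93°  [△BAP]

∠BAP = 93°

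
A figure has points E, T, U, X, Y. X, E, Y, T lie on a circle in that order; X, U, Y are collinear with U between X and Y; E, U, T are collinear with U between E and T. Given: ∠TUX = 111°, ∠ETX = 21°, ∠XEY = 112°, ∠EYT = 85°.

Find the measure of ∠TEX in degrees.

1. ∠EUY = 111°  [vertical angles at U]
2. ∠EYX = 21°  [same arc XE]
3. ∠EXY = 47°  [△XEY]
4. ∠EUX = 69°  [linear pair at U on XY]
5. ∠TEX = 64°  [△XUE]

∠TEX = 64°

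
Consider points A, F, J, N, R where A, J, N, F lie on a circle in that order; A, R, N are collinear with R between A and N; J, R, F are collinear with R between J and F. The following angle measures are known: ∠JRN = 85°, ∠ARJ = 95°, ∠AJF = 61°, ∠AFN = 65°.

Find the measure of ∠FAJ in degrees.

∠FAJ = 78°

1. ∠ARF = 85°  [vertical angles at R]
2. ∠ANF = 61°  [same arc AF]
3. ∠FAN = 54°  [△ANF]
4. ∠AFJ = 41°  [△ARF]
5. ∠FAJ = 78°  [△AJF]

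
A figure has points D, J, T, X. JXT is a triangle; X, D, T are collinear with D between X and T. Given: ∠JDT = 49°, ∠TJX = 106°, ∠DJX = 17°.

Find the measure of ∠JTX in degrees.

1. ∠JDX = 131°  [linear pair at D on XT]
2. ∠DXJ = 32°  [△JXD]
3. ∠JXT = 32°  [D on ray XT]
4. ∠JTX = 42°  [△JXT]

∠JTX = 42°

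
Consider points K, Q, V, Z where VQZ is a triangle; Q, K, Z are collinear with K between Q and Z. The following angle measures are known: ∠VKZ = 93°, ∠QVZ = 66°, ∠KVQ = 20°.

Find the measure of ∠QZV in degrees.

1. ∠QKV = 87°  [linear pair at K on QZ]
2. ∠KQV = 73°  [△VQK]
3. ∠VQZ = 73°  [K on ray QZ]
4. ∠QZV = 41°  [△VQZ]

∠QZV = 41°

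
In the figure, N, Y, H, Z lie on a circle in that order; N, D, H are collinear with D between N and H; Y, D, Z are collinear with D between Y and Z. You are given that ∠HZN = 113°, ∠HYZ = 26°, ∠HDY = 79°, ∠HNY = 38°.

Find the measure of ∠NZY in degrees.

1. ∠HNZ = 26°  [same arc HZ]
2. ∠NDZ = 79°  [vertical angles at D]
3. ∠NZY = 75°  [△NDZ]

∠NZY = 75°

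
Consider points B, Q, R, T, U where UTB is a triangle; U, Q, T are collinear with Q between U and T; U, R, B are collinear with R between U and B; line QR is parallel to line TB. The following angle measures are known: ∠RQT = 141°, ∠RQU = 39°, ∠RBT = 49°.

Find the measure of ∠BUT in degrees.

∠BUT = 92°

1. ∠BTU = 39°  [QR∥TB, corresponding at Q]
2. ∠TBU = 49°  [R on ray BU]
3. ∠BUT = 92°  [△UTB]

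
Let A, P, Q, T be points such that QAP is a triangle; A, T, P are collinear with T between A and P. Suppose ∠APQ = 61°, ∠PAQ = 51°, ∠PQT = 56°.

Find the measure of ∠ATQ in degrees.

1. ∠QPT = 61°  [T on ray PA]
2. ∠PTQ = 63°  [△QTP]
3. ∠ATQ = 117°  [linear pair at T on AP]

∠ATQ = 117°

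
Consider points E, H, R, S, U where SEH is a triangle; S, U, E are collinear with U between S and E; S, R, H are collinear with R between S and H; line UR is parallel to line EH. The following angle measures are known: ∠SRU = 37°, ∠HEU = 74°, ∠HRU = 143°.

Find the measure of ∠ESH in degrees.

1. ∠EHS = 37°  [UR∥EH, corresponding at R]
2. ∠HES = 74°  [U on ray ES]
3. ∠ESH = 69°  [△SEH]

∠ESH = 69°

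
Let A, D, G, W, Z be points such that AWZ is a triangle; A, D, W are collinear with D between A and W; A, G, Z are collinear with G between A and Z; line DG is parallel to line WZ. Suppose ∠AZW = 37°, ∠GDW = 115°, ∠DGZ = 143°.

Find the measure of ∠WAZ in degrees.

∠WAZ = 78°

1. ∠AGD = 37°  [DG∥WZ, corresponding at G]
2. ∠ADG = 65°  [linear pair at D on AW]
3. ∠DAG = 78°  [△ADG]
4. ∠WAZ = 78°  [D on AW, G on AZ]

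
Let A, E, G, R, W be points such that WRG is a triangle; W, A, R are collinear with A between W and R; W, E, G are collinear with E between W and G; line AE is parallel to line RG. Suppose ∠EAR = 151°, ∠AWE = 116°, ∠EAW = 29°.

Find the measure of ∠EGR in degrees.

∠EGR = 35°

1. ∠AEW = 35°  [△WAE]
2. ∠AEG = 145°  [linear pair at E on WG]
3. ∠EGR = 35°  [AE∥RG, co-interior at G–E]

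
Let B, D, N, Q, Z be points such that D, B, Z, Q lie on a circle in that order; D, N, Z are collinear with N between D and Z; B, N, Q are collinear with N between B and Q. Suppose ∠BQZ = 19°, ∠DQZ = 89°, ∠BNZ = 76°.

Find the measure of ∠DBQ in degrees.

∠DBQ = 57°

1. ∠BDZ = 19°  [same arc BZ]
2. ∠BND = 104°  [linear pair at N on DZ]
3. ∠DBQ = 57°  [△DNB]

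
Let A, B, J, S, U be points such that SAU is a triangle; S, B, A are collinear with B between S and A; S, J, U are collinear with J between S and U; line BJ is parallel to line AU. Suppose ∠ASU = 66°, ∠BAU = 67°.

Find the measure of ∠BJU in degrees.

1. ∠SAU = 67°  [B on ray AS]
2. ∠AUS = 47°  [△SAU]
3. ∠BJS = 47°  [BJ∥AU, corresponding at J]
4. ∠BJU = 133°  [linear pair at J on SU]

∠BJU = 133°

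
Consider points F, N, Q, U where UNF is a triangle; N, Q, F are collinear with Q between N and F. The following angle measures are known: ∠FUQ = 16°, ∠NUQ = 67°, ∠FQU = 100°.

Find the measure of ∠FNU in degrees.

∠FNU = 33°

1. ∠NQU = 80°  [linear pair at Q on NF]
2. ∠QNU = 33°  [△UNQ]
3. ∠FNU = 33°  [Q on ray NF]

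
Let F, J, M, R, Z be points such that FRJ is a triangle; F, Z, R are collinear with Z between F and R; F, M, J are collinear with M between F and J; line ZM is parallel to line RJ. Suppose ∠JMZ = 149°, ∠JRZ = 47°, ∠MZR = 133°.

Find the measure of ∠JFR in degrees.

1. ∠FMZ = 31°  [linear pair at M on FJ]
2. ∠FRJ = 47°  [Z on ray RF]
3. ∠FJR = 31°  [ZM∥RJ, corresponding at M]
4. ∠JFR = 102°  [△FRJ]

∠JFR = 102°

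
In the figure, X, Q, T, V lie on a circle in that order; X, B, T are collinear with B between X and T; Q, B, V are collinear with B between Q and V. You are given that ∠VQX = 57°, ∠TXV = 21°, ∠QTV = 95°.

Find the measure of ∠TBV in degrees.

1. ∠VTX = 57°  [same arc XV]
2. ∠TQV = 21°  [same arc TV]
3. ∠QVT = 64°  [△QTV]
4. ∠TBV = 59°  [△TBV]

∠TBV = 59°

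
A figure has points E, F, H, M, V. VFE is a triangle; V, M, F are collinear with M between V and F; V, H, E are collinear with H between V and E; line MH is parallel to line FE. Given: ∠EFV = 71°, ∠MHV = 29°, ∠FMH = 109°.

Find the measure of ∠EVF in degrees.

∠EVF = 80°

1. ∠HMV = 71°  [MH∥FE, corresponding at M]
2. ∠HVM = 80°  [△VMH]
3. ∠EVF = 80°  [M on VF, H on VE]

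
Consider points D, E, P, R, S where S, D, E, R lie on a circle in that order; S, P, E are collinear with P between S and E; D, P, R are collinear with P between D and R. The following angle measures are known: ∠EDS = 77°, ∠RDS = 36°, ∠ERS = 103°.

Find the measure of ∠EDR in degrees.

1. ∠RES = 36°  [same arc SR]
2. ∠ESR = 41°  [△SER]
3. ∠EDR = 41°  [same arc ER]

∠EDR = 41°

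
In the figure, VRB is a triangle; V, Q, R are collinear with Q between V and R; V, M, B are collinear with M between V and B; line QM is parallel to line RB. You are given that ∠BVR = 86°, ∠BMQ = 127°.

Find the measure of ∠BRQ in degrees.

∠BRQ = 41°

1. ∠MVQ = 86°  [Q on VR, M on VB]
2. ∠QMV = 53°  [linear pair at M on VB]
3. ∠MQV = 41°  [△VQM]
4. ∠MQR = 139°  [linear pair at Q on VR]
5. ∠BRQ = 41°  [QM∥RB, co-interior at R–Q]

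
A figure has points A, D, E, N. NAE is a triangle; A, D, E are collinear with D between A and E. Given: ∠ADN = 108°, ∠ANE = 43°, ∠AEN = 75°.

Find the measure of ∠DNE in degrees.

1. ∠EDN = 72°  [linear pair at D on AE]
2. ∠DEN = 75°  [D on ray EA]
3. ∠DNE = 33°  [△NDE]

∠DNE = 33°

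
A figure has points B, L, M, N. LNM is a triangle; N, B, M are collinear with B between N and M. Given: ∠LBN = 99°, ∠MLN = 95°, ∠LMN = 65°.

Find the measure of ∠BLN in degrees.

1. ∠LNM = 20°  [△LNM]
2. ∠BNL = 20°  [B on ray NM]
3. ∠BLN = 61°  [△LNB]

∠BLN = 61°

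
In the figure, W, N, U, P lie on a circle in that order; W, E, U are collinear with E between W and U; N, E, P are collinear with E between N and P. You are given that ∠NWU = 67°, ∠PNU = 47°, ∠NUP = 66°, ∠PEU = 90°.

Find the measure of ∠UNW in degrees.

∠UNW = 70°

1. ∠NPU = 67°  [same arc NU]
2. ∠PWU = 47°  [same arc UP]
3. ∠PUW = 23°  [△UEP]
4. ∠UPW = 110°  [△WUP]
5. ∠UNW = 70°  [cyclic WNUP, opposite ∠N+∠P]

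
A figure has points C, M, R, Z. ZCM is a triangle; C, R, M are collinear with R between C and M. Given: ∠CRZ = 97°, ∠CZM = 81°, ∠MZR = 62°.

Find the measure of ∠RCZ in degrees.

1. ∠MRZ = 83°  [linear pair at R on CM]
2. ∠RMZ = 35°  [△ZRM]
3. ∠CMZ = 35°  [R on ray MC]
4. ∠MCZ = 64°  [△ZCM]
5. ∠RCZ = 64°  [R on ray CM]

∠RCZ = 64°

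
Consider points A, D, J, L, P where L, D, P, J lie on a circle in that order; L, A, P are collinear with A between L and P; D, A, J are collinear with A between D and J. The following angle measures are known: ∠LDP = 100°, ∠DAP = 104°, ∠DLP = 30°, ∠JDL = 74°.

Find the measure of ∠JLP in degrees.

1. ∠LJP = 80°  [cyclic LDPJ, opposite ∠D+∠J]
2. ∠JPL = 74°  [same arc LJ]
3. ∠JLP = 26°  [△LPJ]

∠JLP = 26°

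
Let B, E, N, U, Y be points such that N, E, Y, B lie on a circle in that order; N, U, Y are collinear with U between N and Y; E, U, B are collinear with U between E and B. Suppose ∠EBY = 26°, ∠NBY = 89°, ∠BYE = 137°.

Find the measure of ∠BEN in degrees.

∠BEN = 74°

1. ∠ENY = 26°  [same arc EY]
2. ∠NEY = 91°  [cyclic NEYB, opposite ∠E+∠B]
3. ∠BNE = 43°  [cyclic NEYB, opposite ∠N+∠Y]
4. ∠EYN = 63°  [△NEY]
5. ∠EBN = 63°  [same arc NE]
6. ∠BEN = 74°  [△NEB]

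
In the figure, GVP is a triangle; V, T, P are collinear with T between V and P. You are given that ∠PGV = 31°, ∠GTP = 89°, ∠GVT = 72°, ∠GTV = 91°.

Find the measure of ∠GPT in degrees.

1. ∠GVP = 72°  [T on ray VP]
2. ∠GPV = 77°  [△GVP]
3. ∠GPT = 77°  [T on ray PV]

∠GPT = 77°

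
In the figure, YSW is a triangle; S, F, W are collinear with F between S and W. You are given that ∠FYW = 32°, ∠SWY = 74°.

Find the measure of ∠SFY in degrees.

1. ∠FWY = 74°  [F on ray WS]
2. ∠WFY = 74°  [△YFW]
3. ∠SFY = 106°  [linear pair at F on SW]

∠SFY = 106°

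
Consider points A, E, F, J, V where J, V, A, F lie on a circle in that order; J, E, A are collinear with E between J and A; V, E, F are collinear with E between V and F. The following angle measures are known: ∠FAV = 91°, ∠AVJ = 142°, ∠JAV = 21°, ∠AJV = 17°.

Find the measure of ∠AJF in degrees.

∠AJF = 72°

1. ∠AFV = 17°  [same arc VA]
2. ∠AVF = 72°  [△VAF]
3. ∠AJF = 72°  [same arc AF]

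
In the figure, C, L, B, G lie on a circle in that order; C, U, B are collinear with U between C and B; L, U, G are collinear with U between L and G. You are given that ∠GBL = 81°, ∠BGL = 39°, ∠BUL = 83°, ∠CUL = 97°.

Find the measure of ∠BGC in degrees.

∠BGC = 76°

1. ∠BLG = 60°  [△LBG]
2. ∠BUG = 97°  [vertical angles at U]
3. ∠BCG = 60°  [same arc BG]
4. ∠CBG = 44°  [△BUG]
5. ∠BGC = 76°  [△CBG]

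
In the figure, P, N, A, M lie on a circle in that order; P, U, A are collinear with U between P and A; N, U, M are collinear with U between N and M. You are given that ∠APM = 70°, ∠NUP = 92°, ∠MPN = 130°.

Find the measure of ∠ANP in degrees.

1. ∠ANM = 70°  [same arc AM]
2. ∠AUN = 88°  [linear pair at U on PA]
3. ∠MAN = 50°  [cyclic PNAM, opposite ∠P+∠A]
4. ∠AMN = 60°  [△NAM]
5. ∠NAP = 22°  [△NUA]
6. ∠APN = 60°  [same arc NA]
7. ∠ANP = 98°  [△PNA]

∠ANP = 98°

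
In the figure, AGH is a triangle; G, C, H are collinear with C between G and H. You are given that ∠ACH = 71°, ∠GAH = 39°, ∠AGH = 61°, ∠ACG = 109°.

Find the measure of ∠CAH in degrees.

∠CAH = 29°

1. ∠AHG = 80°  [△AGH]
2. ∠AHC = 80°  [C on ray HG]
3. ∠CAH = 29°  [△ACH]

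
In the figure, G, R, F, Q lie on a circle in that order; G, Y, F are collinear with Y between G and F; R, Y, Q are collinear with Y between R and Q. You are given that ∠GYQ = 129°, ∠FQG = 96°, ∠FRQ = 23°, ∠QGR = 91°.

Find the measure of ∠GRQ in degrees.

1. ∠FYR = 129°  [vertical angles at Y]
2. ∠FRG = 84°  [cyclic GRFQ, opposite ∠R+∠Q]
3. ∠GFR = 28°  [△RYF]
4. ∠GYR = 51°  [linear pair at Y on GF]
5. ∠FGR = 68°  [△GRF]
6. ∠GRQ = 61°  [△GYR]

∠GRQ = 61°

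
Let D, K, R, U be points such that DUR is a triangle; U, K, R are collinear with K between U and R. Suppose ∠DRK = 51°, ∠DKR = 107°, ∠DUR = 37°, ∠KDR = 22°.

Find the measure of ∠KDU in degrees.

∠KDU = 70°

1. ∠DKU = 73°  [linear pair at K on UR]
2. ∠DUK = 37°  [K on ray UR]
3. ∠KDU = 70°  [△DUK]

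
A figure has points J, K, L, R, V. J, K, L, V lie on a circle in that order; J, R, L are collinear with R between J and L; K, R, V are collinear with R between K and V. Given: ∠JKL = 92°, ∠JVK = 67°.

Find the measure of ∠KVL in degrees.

∠KVL = 21°

1. ∠JLK = 67°  [same arc JK]
2. ∠KJL = 21°  [△JKL]
3. ∠KVL = 21°  [same arc KL]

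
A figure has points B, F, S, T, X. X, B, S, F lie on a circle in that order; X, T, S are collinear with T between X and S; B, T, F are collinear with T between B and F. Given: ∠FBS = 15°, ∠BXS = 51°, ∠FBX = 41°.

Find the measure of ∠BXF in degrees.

1. ∠BFS = 51°  [same arc BS]
2. ∠BSF = 114°  [△BSF]
3. ∠BXF = 66°  [cyclic XBSF, opposite ∠X+∠S]

∠BXF = 66°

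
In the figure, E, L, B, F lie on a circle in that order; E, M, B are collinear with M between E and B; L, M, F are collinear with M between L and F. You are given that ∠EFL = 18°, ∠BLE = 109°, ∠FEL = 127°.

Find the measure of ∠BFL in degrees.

1. ∠EBL = 18°  [same arc EL]
2. ∠BEL = 53°  [△ELB]
3. ∠BFL = 53°  [same arc LB]

∠BFL = 53°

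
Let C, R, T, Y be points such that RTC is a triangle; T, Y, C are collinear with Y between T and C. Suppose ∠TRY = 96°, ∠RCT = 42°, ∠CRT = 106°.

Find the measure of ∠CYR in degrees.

∠CYR = 128°

1. ∠CTR = 32°  [△RTC]
2. ∠RTY = 32°  [Y on ray TC]
3. ∠RYT = 52°  [△RTY]
4. ∠CYR = 128°  [linear pair at Y on TC]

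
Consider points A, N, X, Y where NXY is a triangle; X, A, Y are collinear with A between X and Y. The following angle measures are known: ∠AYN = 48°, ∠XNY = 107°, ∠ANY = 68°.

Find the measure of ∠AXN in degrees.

1. ∠NYX = 48°  [A on ray YX]
2. ∠NXY = 25°  [△NXY]
3. ∠AXN = 25°  [A on ray XY]

∠AXN = 25°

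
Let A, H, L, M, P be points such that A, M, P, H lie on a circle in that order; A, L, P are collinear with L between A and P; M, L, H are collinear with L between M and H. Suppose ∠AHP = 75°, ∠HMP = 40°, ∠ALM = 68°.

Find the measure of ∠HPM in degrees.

∠HPM = 93°

1. ∠HAP = 40°  [same arc PH]
2. ∠HLP = 68°  [vertical angles at L]
3. ∠APH = 65°  [△APH]
4. ∠MHP = 47°  [△PLH]
5. ∠HPM = 93°  [△MPH]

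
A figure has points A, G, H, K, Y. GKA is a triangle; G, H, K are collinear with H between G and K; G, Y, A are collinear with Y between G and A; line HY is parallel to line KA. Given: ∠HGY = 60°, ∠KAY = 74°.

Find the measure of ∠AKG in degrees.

∠AKG = 46°

1. ∠AGK = 60°  [H on GK, Y on GA]
2. ∠GAK = 74°  [Y on ray AG]
3. ∠AKG = 46°  [△GKA]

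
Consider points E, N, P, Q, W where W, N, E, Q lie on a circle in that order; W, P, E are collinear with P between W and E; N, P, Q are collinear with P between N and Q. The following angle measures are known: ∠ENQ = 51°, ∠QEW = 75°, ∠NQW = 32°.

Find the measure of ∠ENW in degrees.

∠ENW = 126°

1. ∠EWQ = 51°  [same arc EQ]
2. ∠EQW = 54°  [△WEQ]
3. ∠ENW = 126°  [cyclic WNEQ, opposite ∠N+∠Q]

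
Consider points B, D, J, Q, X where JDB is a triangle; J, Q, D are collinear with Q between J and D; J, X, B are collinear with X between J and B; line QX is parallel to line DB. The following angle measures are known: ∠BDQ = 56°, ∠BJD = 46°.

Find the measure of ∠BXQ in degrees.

1. ∠BDJ = 56°  [Q on ray DJ]
2. ∠DBJ = 78°  [△JDB]
3. ∠JXQ = 78°  [QX∥DB, corresponding at X]
4. ∠BXQ = 102°  [linear pair at X on JB]

∠BXQ = 102°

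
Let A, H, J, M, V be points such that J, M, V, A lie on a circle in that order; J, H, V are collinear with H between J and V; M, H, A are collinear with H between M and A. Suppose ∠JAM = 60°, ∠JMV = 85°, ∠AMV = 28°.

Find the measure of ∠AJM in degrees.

1. ∠JAV = 95°  [cyclic JMVA, opposite ∠M+∠A]
2. ∠AJV = 28°  [same arc VA]
3. ∠AVJ = 57°  [△JVA]
4. ∠AMJ = 57°  [same arc JA]
5. ∠AJM = 63°  [△JMA]

∠AJM = 63°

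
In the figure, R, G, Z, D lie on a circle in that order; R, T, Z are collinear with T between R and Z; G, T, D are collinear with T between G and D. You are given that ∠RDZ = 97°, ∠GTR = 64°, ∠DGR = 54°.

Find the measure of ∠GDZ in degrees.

1. ∠DTZ = 64°  [vertical angles at T]
2. ∠DZR = 54°  [same arc RD]
3. ∠GDZ = 62°  [△ZTD]

∠GDZ = 62°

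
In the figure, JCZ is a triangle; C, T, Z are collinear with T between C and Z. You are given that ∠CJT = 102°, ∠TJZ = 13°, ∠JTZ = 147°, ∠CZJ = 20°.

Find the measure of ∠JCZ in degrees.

∠JCZ = 45°

1. ∠CTJ = 33°  [linear pair at T on CZ]
2. ∠JCT = 45°  [△JCT]
3. ∠JCZ = 45°  [T on ray CZ]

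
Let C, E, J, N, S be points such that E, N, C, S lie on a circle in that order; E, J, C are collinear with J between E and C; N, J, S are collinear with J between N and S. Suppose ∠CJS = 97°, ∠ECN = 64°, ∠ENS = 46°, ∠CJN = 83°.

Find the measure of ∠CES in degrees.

∠CES = 33°

1. ∠EJS = 83°  [linear pair at J on EC]
2. ∠ESN = 64°  [same arc EN]
3. ∠CES = 33°  [△EJS]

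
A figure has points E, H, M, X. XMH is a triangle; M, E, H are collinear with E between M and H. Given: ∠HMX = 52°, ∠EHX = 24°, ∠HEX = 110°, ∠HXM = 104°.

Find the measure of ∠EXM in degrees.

1. ∠EMX = 52°  [E on ray MH]
2. ∠MEX = 70°  [linear pair at E on MH]
3. ∠EXM = 58°  [△XME]

∠EXM = 58°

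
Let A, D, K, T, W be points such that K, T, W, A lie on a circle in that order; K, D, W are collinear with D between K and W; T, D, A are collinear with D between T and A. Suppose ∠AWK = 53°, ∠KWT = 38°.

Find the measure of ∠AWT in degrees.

1. ∠ATK = 53°  [same arc KA]
2. ∠KAT = 38°  [same arc KT]
3. ∠AKT = 89°  [△KTA]
4. ∠AWT = 91°  [cyclic KTWA, opposite ∠K+∠W]

∠AWT = 91°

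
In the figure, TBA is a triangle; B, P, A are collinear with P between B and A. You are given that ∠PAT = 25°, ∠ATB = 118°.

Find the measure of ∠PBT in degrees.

1. ∠BAT = 25°  [P on ray AB]
2. ∠ABT = 37°  [△TBA]
3. ∠PBT = 37°  [P on ray BA]

∠PBT = 37°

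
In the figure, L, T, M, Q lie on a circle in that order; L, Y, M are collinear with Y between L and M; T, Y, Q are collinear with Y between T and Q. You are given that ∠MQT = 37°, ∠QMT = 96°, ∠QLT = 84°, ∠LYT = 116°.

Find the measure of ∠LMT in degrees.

∠LMT = 69°

1. ∠MTQ = 47°  [△TMQ]
2. ∠MYT = 64°  [linear pair at Y on LM]
3. ∠LMT = 69°  [△TYM]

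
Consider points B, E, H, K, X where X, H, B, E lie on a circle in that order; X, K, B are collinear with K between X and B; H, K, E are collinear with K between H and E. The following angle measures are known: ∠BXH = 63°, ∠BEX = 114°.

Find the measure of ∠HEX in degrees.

1. ∠BHX = 66°  [cyclic XHBE, opposite ∠H+∠E]
2. ∠HBX = 51°  [△XHB]
3. ∠HEX = 51°  [same arc XH]

∠HEX = 51°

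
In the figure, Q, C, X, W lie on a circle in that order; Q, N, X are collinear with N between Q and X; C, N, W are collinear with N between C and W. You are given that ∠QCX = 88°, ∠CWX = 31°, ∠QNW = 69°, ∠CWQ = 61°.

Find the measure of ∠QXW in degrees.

1. ∠QWX = 92°  [cyclic QCXW, opposite ∠C+∠W]
2. ∠WQX = 50°  [△QNW]
3. ∠QXW = 38°  [△QXW]

∠QXW = 38°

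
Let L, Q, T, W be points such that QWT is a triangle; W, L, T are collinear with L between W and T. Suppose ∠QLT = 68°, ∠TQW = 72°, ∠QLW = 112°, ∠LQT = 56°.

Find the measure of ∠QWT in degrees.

∠QWT = 52°

1. ∠LTQ = 56°  [△QLT]
2. ∠QTW = 56°  [L on ray TW]
3. ∠QWT = 52°  [△QWT]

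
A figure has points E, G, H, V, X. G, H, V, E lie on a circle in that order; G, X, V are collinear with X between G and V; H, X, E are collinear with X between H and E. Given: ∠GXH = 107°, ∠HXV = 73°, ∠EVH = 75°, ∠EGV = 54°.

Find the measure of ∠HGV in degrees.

∠HGV = 51°

1. ∠EXG = 73°  [vertical angles at X]
2. ∠EGH = 105°  [cyclic GHVE, opposite ∠G+∠V]
3. ∠GEH = 53°  [△GXE]
4. ∠EHG = 22°  [△GHE]
5. ∠HGV = 51°  [△GXH]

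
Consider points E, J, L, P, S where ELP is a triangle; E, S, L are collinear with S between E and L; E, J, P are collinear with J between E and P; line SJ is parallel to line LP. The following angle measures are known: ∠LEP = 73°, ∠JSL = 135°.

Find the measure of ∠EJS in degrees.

1. ∠JES = 73°  [S on EL, J on EP]
2. ∠ESJ = 45°  [linear pair at S on EL]
3. ∠EJS = 62°  [△ESJ]

∠EJS = 62°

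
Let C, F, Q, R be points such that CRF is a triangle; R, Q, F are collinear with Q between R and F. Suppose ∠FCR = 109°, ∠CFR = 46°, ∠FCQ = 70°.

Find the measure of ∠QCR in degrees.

1. ∠CRF = 25°  [△CRF]
2. ∠CFQ = 46°  [Q on ray FR]
3. ∠CQF = 64°  [△CQF]
4. ∠CRQ = 25°  [Q on ray RF]
5. ∠CQR = 116°  [linear pair at Q on RF]
6. ∠QCR = 39°  [△CRQ]

∠QCR = 39°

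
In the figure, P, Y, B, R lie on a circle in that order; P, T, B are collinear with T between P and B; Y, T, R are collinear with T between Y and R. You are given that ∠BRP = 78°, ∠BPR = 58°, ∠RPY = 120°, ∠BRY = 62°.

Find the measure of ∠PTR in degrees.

∠PTR = 106°

1. ∠PBR = 44°  [△PBR]
2. ∠BTR = 74°  [△BTR]
3. ∠PTR = 106°  [linear pair at T on PB]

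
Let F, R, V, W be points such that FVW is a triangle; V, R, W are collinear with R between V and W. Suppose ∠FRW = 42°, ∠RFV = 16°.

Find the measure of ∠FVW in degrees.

1. ∠FRV = 138°  [linear pair at R on VW]
2. ∠FVR = 26°  [△FVR]
3. ∠FVW = 26°  [R on ray VW]

∠FVW = 26°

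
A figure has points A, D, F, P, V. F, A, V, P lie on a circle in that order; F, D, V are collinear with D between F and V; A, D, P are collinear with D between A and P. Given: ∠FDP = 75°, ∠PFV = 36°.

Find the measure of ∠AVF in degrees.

∠AVF = 69°

1. ∠ADV = 75°  [vertical angles at D]
2. ∠PAV = 36°  [same arc VP]
3. ∠AVF = 69°  [△ADV]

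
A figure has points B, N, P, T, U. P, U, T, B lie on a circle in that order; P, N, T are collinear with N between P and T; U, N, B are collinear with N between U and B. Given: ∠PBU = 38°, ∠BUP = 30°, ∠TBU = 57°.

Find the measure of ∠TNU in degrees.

∠TNU = 87°

1. ∠TPU = 57°  [same arc UT]
2. ∠PNU = 93°  [△PNU]
3. ∠TNU = 87°  [linear pair at N on PT]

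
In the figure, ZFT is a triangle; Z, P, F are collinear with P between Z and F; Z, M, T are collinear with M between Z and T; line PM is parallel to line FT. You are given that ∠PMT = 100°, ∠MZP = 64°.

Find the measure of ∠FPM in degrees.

∠FPM = 144°

1. ∠PMZ = 80°  [linear pair at M on ZT]
2. ∠MPZ = 36°  [△ZPM]
3. ∠FPM = 144°  [linear pair at P on ZF]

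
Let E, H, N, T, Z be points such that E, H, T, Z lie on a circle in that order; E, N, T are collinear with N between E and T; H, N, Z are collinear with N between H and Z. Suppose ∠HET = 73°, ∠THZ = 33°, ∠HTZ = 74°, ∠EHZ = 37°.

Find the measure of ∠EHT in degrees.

1. ∠TEZ = 33°  [same arc TZ]
2. ∠ETZ = 37°  [same arc EZ]
3. ∠EZT = 110°  [△ETZ]
4. ∠EHT = 70°  [cyclic EHTZ, opposite ∠H+∠Z]

∠EHT = 70°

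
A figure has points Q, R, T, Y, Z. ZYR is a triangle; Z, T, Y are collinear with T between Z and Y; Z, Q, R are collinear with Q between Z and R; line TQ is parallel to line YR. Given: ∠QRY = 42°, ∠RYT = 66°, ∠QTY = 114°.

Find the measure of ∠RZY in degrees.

1. ∠YRZ = 42°  [Q on ray RZ]
2. ∠RYZ = 66°  [T on ray YZ]
3. ∠RZY = 72°  [△ZYR]

∠RZY = 72°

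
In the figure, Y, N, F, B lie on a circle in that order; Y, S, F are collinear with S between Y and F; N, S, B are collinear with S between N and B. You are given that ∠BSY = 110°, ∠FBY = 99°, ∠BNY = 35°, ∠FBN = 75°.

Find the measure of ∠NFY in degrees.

∠NFY = 24°

1. ∠FNY = 81°  [cyclic YNFB, opposite ∠N+∠B]
2. ∠FYN = 75°  [same arc NF]
3. ∠NFY = 24°  [△YNF]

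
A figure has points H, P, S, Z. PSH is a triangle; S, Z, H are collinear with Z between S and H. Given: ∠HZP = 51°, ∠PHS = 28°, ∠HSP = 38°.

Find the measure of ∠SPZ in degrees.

1. ∠PZS = 129°  [linear pair at Z on SH]
2. ∠PSZ = 38°  [Z on ray SH]
3. ∠SPZ = 13°  [△PSZ]

∠SPZ = 13°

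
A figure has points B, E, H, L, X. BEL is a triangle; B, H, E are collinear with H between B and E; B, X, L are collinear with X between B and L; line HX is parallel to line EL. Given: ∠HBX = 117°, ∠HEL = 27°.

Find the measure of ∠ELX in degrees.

1. ∠EBL = 117°  [H on BE, X on BL]
2. ∠BEL = 27°  [H on ray EB]
3. ∠BLE = 36°  [△BEL]
4. ∠ELX = 36°  [X on ray LB]

∠ELX = 36°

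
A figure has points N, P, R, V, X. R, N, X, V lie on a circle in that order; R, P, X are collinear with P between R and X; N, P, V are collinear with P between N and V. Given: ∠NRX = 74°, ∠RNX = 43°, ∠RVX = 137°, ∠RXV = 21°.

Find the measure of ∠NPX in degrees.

∠NPX = 95°

1. ∠NXR = 63°  [△RNX]
2. ∠VRX = 22°  [△RXV]
3. ∠VNX = 22°  [same arc XV]
4. ∠NPX = 95°  [△NPX]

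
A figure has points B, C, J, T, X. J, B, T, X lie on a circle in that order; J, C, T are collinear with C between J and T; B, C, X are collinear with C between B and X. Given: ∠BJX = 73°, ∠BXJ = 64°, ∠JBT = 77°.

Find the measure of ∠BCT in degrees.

∠BCT = 82°

1. ∠JBX = 43°  [△JBX]
2. ∠BTJ = 64°  [same arc JB]
3. ∠BJT = 39°  [△JBT]
4. ∠BCJ = 98°  [△JCB]
5. ∠BCT = 82°  [linear pair at C on JT]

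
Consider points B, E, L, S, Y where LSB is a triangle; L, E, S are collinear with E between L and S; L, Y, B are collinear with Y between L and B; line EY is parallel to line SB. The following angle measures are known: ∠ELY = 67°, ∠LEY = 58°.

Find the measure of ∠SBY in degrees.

1. ∠EYL = 55°  [△LEY]
2. ∠BYE = 125°  [linear pair at Y on LB]
3. ∠SBY = 55°  [EY∥SB, co-interior at B–Y]

∠SBY = 55°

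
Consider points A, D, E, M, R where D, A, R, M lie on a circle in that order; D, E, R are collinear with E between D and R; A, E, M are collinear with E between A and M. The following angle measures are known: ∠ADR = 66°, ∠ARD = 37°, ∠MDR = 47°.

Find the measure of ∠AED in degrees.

1. ∠MAR = 47°  [same arc RM]
2. ∠AER = 96°  [△AER]
3. ∠AED = 84°  [linear pair at E on DR]

∠AED = 84°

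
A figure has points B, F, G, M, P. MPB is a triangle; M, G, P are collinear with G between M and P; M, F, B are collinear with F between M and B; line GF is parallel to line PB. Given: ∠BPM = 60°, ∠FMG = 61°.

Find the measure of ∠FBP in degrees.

1. ∠FGM = 60°  [GF∥PB, corresponding at G]
2. ∠GFM = 59°  [△MGF]
3. ∠BFG = 121°  [linear pair at F on MB]
4. ∠FBP = 59°  [GF∥PB, co-interior at B–F]

∠FBP = 59°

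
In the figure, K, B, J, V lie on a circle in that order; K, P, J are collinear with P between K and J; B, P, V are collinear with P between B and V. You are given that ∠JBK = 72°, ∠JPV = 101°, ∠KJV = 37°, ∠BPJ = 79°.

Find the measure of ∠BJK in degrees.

1. ∠BPK = 101°  [vertical angles at P]
2. ∠KBV = 37°  [same arc KV]
3. ∠BKJ = 42°  [△KPB]
4. ∠BJK = 66°  [△KBJ]

∠BJK = 66°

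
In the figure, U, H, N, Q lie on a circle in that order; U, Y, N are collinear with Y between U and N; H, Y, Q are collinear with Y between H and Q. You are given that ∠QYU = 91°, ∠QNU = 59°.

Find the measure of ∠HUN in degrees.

1. ∠HYN = 91°  [vertical angles at Y]
2. ∠QHU = 59°  [same arc UQ]
3. ∠HYU = 89°  [linear pair at Y on UN]
4. ∠HUN = 32°  [△UYH]

∠HUN = 32°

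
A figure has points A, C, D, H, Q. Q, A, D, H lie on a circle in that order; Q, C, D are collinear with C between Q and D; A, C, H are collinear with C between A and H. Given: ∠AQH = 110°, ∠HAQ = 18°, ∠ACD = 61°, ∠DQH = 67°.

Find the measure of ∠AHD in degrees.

∠AHD = 43°

1. ∠ADH = 70°  [cyclic QADH, opposite ∠Q+∠D]
2. ∠DAH = 67°  [same arc DH]
3. ∠AHD = 43°  [△ADH]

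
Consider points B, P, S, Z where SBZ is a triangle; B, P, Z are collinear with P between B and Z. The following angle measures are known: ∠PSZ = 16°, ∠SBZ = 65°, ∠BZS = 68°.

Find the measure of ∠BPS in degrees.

1. ∠PZS = 68°  [P on ray ZB]
2. ∠SPZ = 96°  [△SPZ]
3. ∠BPS = 84°  [linear pair at P on BZ]

∠BPS = 84°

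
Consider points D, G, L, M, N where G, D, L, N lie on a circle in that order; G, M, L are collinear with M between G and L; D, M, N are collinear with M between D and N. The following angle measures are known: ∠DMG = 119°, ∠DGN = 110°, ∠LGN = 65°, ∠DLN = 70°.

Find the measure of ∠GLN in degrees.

∠GLN = 16°

1. ∠LMN = 119°  [vertical angles at M]
2. ∠LDN = 65°  [same arc LN]
3. ∠DNL = 45°  [△DLN]
4. ∠GLN = 16°  [△LMN]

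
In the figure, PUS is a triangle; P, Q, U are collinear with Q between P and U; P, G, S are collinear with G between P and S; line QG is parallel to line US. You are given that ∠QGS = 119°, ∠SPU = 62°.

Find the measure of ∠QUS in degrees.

1. ∠PGQ = 61°  [linear pair at G on PS]
2. ∠GPQ = 62°  [Q on PU, G on PS]
3. ∠GQP = 57°  [△PQG]
4. ∠GQU = 123°  [linear pair at Q on PU]
5. ∠QUS = 57°  [QG∥US, co-interior at U–Q]

∠QUS = 57°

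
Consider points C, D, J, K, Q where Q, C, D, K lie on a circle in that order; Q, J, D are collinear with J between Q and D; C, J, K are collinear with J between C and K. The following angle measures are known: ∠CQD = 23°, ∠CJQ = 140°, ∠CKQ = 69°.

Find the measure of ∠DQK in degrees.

∠DQK = 71°

1. ∠DJK = 140°  [vertical angles at J]
2. ∠KJQ = 40°  [linear pair at J on QD]
3. ∠DQK = 71°  [△QJK]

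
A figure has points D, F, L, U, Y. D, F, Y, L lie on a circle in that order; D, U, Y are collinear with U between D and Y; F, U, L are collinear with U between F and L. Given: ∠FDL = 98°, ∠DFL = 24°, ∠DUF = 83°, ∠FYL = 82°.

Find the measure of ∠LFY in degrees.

1. ∠DLF = 58°  [△DFL]
2. ∠FUY = 97°  [linear pair at U on DY]
3. ∠DYF = 58°  [same arc DF]
4. ∠LFY = 25°  [△FUY]

∠LFY = 25°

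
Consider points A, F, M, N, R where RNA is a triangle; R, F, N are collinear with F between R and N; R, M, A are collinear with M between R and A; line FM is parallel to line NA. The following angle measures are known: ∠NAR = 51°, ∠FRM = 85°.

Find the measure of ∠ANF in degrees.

∠ANF = 44°

1. ∠FMR = 51°  [FM∥NA, corresponding at M]
2. ∠MFR = 44°  [△RFM]
3. ∠MFN = 136°  [linear pair at F on RN]
4. ∠ANF = 44°  [FM∥NA, co-interior at N–F]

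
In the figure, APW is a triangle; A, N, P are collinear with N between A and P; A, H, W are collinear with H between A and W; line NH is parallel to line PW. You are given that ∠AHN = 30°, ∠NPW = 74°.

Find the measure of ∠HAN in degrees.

∠HAN = 76°

1. ∠AWP = 30°  [NH∥PW, corresponding at H]
2. ∠APW = 74°  [N on ray PA]
3. ∠PAW = 76°  [△APW]
4. ∠HAN = 76°  [N on AP, H on AW]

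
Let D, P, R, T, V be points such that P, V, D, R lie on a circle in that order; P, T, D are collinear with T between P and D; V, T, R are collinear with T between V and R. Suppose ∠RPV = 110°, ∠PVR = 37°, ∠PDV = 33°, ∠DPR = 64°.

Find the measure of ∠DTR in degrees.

∠DTR = 97°

1. ∠RDV = 70°  [cyclic PVDR, opposite ∠P+∠D]
2. ∠PDR = 37°  [same arc PR]
3. ∠DVR = 64°  [same arc DR]
4. ∠DRV = 46°  [△VDR]
5. ∠DTR = 97°  [△DTR]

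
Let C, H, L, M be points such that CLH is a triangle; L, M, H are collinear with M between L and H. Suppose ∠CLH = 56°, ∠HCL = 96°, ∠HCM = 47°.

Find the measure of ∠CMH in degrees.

1. ∠CHL = 28°  [△CLH]
2. ∠CHM = 28°  [M on ray HL]
3. ∠CMH = 105°  [△CMH]

∠CMH = 105°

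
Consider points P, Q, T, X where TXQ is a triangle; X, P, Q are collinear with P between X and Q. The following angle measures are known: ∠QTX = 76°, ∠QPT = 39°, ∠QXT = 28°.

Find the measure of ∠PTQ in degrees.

∠PTQ = 65°

1. ∠TQX = 76°  [△TXQ]
2. ∠PQT = 76°  [P on ray QX]
3. ∠PTQ = 65°  [△TPQ]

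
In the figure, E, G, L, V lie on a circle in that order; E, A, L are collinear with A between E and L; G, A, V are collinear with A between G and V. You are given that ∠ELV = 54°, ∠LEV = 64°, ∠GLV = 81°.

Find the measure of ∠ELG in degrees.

1. ∠EGV = 54°  [same arc EV]
2. ∠GEV = 99°  [cyclic EGLV, opposite ∠E+∠L]
3. ∠EVG = 27°  [△EGV]
4. ∠ELG = 27°  [same arc EG]

∠ELG = 27°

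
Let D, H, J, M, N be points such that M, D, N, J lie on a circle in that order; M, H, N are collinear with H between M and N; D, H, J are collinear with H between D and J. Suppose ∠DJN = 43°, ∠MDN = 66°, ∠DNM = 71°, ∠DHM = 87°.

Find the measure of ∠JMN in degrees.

∠JMN = 16°

1. ∠DJM = 71°  [same arc MD]
2. ∠JHN = 87°  [vertical angles at H]
3. ∠JHM = 93°  [linear pair at H on MN]
4. ∠JMN = 16°  [△MHJ]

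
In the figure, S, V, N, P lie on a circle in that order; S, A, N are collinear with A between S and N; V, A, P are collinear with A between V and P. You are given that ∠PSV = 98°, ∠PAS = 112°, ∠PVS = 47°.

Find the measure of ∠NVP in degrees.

1. ∠SPV = 35°  [△SVP]
2. ∠NAV = 112°  [vertical angles at A]
3. ∠SNV = 35°  [same arc SV]
4. ∠NVP = 33°  [△VAN]

∠NVP = 33°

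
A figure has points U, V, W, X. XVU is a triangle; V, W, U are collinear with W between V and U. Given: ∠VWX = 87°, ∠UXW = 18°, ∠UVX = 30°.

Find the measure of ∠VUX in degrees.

1. ∠UWX = 93°  [linear pair at W on VU]
2. ∠WUX = 69°  [△XWU]
3. ∠VUX = 69°  [W on ray UV]

∠VUX = 69°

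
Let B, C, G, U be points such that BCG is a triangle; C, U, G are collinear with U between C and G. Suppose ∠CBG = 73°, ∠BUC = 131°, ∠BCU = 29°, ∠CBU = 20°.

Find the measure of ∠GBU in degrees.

∠GBU = 53°

1. ∠BUG = 49°  [linear pair at U on CG]
2. ∠BCG = 29°  [U on ray CG]
3. ∠BGC = 78°  [△BCG]
4. ∠BGU = 78°  [U on ray GC]
5. ∠GBU = 53°  [△BUG]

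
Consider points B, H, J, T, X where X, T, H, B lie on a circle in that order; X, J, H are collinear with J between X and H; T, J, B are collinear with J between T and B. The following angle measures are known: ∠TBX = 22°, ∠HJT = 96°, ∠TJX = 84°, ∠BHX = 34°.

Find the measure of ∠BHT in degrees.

∠BHT = 56°

1. ∠THX = 22°  [same arc XT]
2. ∠BTH = 62°  [△TJH]
3. ∠BJH = 84°  [vertical angles at J]
4. ∠HBT = 62°  [△HJB]
5. ∠BHT = 56°  [△THB]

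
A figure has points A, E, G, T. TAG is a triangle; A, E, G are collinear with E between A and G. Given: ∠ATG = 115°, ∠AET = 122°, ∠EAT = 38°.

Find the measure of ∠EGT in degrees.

1. ∠GAT = 38°  [E on ray AG]
2. ∠AGT = 27°  [△TAG]
3. ∠EGT = 27°  [E on ray GA]

∠EGT = 27°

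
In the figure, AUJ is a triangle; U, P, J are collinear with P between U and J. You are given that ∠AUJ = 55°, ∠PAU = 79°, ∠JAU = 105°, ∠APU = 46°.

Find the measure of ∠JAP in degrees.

1. ∠AJU = 20°  [△AUJ]
2. ∠APJ = 134°  [linear pair at P on UJ]
3. ∠AJP = 20°  [P on ray JU]
4. ∠JAP = 26°  [△APJ]

∠JAP = 26°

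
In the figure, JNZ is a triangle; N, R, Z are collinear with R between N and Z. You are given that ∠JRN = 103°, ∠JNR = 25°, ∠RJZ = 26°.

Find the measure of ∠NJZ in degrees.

∠NJZ = 78°

1. ∠JRZ = 77°  [linear pair at R on NZ]
2. ∠JNZ = 25°  [R on ray NZ]
3. ∠JZR = 77°  [△JRZ]
4. ∠JZN = 77°  [R on ray ZN]
5. ∠NJZ = 78°  [△JNZ]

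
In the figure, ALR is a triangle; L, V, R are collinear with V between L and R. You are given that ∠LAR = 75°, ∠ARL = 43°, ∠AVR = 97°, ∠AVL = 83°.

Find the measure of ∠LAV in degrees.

∠LAV = 35°

1. ∠ALR = 62°  [△ALR]
2. ∠ALV = 62°  [V on ray LR]
3. ∠LAV = 35°  [△ALV]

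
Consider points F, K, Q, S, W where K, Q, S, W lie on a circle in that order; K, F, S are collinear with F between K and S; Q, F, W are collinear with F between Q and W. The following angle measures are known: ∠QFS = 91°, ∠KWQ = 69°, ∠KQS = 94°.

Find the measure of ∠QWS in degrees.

∠QWS = 17°

1. ∠KSQ = 69°  [same arc KQ]
2. ∠QKS = 17°  [△KQS]
3. ∠QWS = 17°  [same arc QS]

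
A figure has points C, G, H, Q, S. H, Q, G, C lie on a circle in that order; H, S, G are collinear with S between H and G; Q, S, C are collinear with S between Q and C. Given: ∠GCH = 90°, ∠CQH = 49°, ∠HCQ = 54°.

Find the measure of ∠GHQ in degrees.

1. ∠GQH = 90°  [cyclic HQGC, opposite ∠Q+∠C]
2. ∠HGQ = 54°  [same arc HQ]
3. ∠GHQ = 36°  [△HQG]

∠GHQ = 36°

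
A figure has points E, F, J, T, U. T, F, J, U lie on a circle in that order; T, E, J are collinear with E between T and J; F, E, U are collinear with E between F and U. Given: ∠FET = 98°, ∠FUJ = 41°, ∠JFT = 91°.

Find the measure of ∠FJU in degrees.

∠FJU = 89°

1. ∠FEJ = 82°  [linear pair at E on TJ]
2. ∠FTJ = 41°  [same arc FJ]
3. ∠FJT = 48°  [△TFJ]
4. ∠JFU = 50°  [△FEJ]
5. ∠FJU = 89°  [△FJU]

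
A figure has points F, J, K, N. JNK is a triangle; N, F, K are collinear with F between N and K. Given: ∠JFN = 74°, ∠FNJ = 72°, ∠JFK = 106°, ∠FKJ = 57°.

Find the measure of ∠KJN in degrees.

1. ∠JNK = 72°  [F on ray NK]
2. ∠JKN = 57°  [F on ray KN]
3. ∠KJN = 51°  [△JNK]

∠KJN = 51°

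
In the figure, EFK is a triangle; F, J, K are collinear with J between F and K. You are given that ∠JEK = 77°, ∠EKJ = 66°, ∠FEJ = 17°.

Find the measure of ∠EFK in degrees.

1. ∠EJK = 37°  [△EJK]
2. ∠EJF = 143°  [linear pair at J on FK]
3. ∠EFJ = 20°  [△EFJ]
4. ∠EFK = 20°  [J on ray FK]

∠EFK = 20°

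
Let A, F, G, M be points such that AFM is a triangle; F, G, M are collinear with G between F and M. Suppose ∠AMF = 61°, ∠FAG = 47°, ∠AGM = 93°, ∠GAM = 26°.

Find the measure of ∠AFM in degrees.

1. ∠AGF = 87°  [linear pair at G on FM]
2. ∠AFG = 46°  [△AFG]
3. ∠AFM = 46°  [G on ray FM]

∠AFM = 46°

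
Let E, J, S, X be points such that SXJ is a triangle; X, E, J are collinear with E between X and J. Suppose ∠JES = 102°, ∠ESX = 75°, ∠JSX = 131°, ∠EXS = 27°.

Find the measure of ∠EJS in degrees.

1. ∠JXS = 27°  [E on ray XJ]
2. ∠SJX = 22°  [△SXJ]
3. ∠EJS = 22°  [E on ray JX]

∠EJS = 22°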